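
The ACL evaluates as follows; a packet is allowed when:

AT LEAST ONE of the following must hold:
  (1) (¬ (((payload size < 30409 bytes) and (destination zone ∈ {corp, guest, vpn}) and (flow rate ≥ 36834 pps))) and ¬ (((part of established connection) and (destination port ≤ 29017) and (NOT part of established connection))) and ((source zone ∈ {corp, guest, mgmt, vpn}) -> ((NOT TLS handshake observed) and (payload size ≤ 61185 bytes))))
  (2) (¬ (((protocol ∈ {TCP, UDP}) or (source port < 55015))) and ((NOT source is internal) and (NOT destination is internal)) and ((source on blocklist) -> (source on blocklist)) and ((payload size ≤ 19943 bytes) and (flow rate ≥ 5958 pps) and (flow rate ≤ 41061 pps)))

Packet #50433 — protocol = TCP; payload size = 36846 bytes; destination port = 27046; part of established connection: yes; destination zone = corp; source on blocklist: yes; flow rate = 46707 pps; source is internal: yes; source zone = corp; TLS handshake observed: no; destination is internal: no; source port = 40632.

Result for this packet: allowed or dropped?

Allowed

Atomic conditions:
  payload size < 30409 bytes: 36846 < 30409 is false
  destination zone ∈ {corp, guest, vpn}: corp is in the set → true
  flow rate ≥ 36834 pps: 46707 ≥ 36834 is true
  part of established connection: yes → true
  destination port ≤ 29017: 27046 ≤ 29017 is true
  NOT part of established connection: yes → false
  source zone ∈ {corp, guest, mgmt, vpn}: corp is in the set → true
  NOT TLS handshake observed: no → true
  payload size ≤ 61185 bytes: 36846 ≤ 61185 is true
  protocol ∈ {TCP, UDP}: TCP is in the set → true
  source port < 55015: 40632 < 55015 is true
  NOT source is internal: yes → false
  NOT destination is internal: no → true
  source on blocklist: yes → true
  payload size ≤ 19943 bytes: 36846 ≤ 19943 is false
  flow rate ≥ 5958 pps: 46707 ≥ 5958 is true
  flow rate ≤ 41061 pps: 46707 ≤ 41061 is false
Combine:
[1.1.1] false AND true AND true = false
[1.1] NOT false = true
[1.2.1] true AND true AND false = false
[1.2] NOT false = true
[1.3.2] true AND true = true
[1.3] true → true = true
[1] true AND true AND true = true
[2.1.1] true OR true = true
[2.1] NOT true = false
[2.2] false AND true = false
[2.3] true → true = true
[2.4] false AND true AND false = false
[2] false AND false AND true AND false = false
[root] true OR false = true
Overall: true → allowed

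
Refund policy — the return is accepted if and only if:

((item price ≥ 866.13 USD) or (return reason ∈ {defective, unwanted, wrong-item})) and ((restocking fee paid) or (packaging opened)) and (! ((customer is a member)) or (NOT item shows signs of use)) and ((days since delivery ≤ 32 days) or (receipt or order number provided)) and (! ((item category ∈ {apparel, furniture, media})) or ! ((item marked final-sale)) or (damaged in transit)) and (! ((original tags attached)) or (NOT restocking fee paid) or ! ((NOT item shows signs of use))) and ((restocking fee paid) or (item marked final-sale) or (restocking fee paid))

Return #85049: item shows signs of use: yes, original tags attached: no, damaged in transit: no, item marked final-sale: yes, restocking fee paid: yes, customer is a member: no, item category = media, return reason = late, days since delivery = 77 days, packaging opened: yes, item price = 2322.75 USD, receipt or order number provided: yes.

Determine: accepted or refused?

Refused

Atomic conditions:
  item price ≥ 866.13 USD: 2322.75 ≥ 866.13 is true
  return reason ∈ {defective, unwanted, wrong-item}: late is not in the set → false
  restocking fee paid: yes → true
  packaging opened: yes → true
  customer is a member: no → false
  NOT item shows signs of use: yes → false
  days since delivery ≤ 32 days: 77 ≤ 32 is false
  receipt or order number provided: yes → true
  item category ∈ {apparel, furniture, media}: media is in the set → true
  item marked final-sale: yes → true
  damaged in transit: no → false
  original tags attached: no → false
  NOT restocking fee paid: yes → false
Combine:
[1] true OR false = true
[2] true OR true = true
[3.1] NOT false = true
[3] true OR false = true
[4] false OR true = true
[5.1] NOT true = false
[5.2] NOT true = false
[5] false OR false OR false = false
[6.1] NOT false = true
[6.3] NOT false = true
[6] true OR false OR true = true
[7] true OR true OR true = true
[root] true AND true AND true AND true AND false AND true AND true = false
Overall: false → refused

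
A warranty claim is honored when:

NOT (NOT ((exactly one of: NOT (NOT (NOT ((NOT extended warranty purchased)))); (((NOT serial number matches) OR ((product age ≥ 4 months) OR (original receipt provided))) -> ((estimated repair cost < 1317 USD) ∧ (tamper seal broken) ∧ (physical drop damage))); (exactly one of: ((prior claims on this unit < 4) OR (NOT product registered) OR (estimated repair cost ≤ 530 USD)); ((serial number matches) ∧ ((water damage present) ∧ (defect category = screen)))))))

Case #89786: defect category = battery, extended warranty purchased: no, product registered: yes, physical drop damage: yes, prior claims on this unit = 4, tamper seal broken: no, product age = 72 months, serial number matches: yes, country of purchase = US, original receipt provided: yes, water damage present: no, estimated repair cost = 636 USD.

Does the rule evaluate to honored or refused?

Refused

Atomic conditions:
  NOT extended warranty purchased: no → true
  NOT serial number matches: yes → false
  product age ≥ 4 months: 72 ≥ 4 is true
  original receipt provided: yes → true
  estimated repair cost < 1317 USD: 636 < 1317 is true
  tamper seal broken: no → false
  physical drop damage: yes → true
  prior claims on this unit < 4: 4 < 4 is false
  NOT product registered: yes → false
  estimated repair cost ≤ 530 USD: 636 ≤ 530 is false
  serial number matches: yes → true
  water damage present: no → false
  defect category = screen: battery == screen is false
Combine:
[1.1.1.1.1] NOT true = false
[1.1.1.1] NOT false = true
[1.1.1] NOT true = false
[1.1.2.1.2] true OR true = true
[1.1.2.1] false OR true = true
[1.1.2.2] true AND false AND true = false
[1.1.2] true → false = false
[1.1.3.1] false OR false OR false = false
[1.1.3.2.2] false AND false = false
[1.1.3.2] true AND false = false
[1.1.3] exactly-one(false, false) = false
[1.1] exactly-one(false, false, false) = false
[1] NOT false = true
[root] NOT true = false
Overall: false → refused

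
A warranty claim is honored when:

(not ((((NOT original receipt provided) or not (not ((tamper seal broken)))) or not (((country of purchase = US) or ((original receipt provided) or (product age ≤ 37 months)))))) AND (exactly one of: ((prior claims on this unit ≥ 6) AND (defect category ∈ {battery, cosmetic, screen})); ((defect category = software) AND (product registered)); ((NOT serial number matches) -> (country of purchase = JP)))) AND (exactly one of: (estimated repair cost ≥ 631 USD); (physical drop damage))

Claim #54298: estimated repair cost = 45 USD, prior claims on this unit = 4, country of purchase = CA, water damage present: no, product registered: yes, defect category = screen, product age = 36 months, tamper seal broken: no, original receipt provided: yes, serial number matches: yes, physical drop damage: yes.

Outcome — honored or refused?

Honored

Atomic conditions:
  NOT original receipt provided: yes → false
  tamper seal broken: no → false
  country of purchase = US: CA == US is false
  original receipt provided: yes → true
  product age ≤ 37 months: 36 ≤ 37 is true
  prior claims on this unit ≥ 6: 4 ≥ 6 is false
  defect category ∈ {battery, cosmetic, screen}: screen is in the set → true
  defect category = software: screen == software is false
  product registered: yes → true
  NOT serial number matches: yes → false
  country of purchase = JP: CA == JP is false
  estimated repair cost ≥ 631 USD: 45 ≥ 631 is false
  physical drop damage: yes → true
Combine:
[1.1.1.1.2.1] NOT false = true
[1.1.1.1.2] NOT true = false
[1.1.1.1] false OR false = false
[1.1.1.2.1.2] true OR true = true
[1.1.1.2.1] false OR true = true
[1.1.1.2] NOT true = false
[1.1.1] false OR false = false
[1.1] NOT false = true
[1.2.1] false AND true = false
[1.2.2] false AND true = false
[1.2.3] false → false (antecedent false ⇒ implication holds) = true
[1.2] exactly-one(false, false, true) = true
[1] true AND true = true
[2] exactly-one(false, true) = true
[root] true AND true = true
Overall: true → honored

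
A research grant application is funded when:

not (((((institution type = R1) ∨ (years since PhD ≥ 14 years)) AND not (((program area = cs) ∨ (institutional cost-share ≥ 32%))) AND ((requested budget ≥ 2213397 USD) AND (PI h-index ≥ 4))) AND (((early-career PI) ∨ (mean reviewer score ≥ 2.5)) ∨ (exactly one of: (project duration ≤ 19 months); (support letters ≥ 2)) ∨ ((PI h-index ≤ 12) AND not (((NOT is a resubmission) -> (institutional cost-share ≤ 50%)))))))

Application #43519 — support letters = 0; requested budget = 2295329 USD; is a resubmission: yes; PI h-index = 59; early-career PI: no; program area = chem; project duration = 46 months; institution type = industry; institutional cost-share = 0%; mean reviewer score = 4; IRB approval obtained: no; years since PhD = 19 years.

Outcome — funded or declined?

Declined

Atomic conditions:
  institution type = R1: industry == R1 is false
  years since PhD ≥ 14 years: 19 ≥ 14 is true
  program area = cs: chem == cs is false
  institutional cost-share ≥ 32%: 0 ≥ 32 is false
  requested budget ≥ 2213397 USD: 2295329 ≥ 2213397 is true
  PI h-index ≥ 4: 59 ≥ 4 is true
  early-career PI: no → false
  mean reviewer score ≥ 2.5: 4 ≥ 2.5 is true
  project duration ≤ 19 months: 46 ≤ 19 is false
  support letters ≥ 2: 0 ≥ 2 is false
  PI h-index ≤ 12: 59 ≤ 12 is false
  NOT is a resubmission: yes → false
  institutional cost-share ≤ 50%: 0 ≤ 50 is true
Combine:
[1.1.1] false OR true = true
[1.1.2.1] false OR false = false
[1.1.2] NOT false = true
[1.1.3] true AND true = true
[1.1] true AND true AND true = true
[1.2.1] false OR true = true
[1.2.2] exactly-one(false, false) = false
[1.2.3.2.1] false → true (antecedent false ⇒ implication holds) = true
[1.2.3.2] NOT true = false
[1.2.3] false AND false = false
[1.2] true OR false OR false = true
[1] true AND true = true
[root] NOT true = false
Overall: false → declined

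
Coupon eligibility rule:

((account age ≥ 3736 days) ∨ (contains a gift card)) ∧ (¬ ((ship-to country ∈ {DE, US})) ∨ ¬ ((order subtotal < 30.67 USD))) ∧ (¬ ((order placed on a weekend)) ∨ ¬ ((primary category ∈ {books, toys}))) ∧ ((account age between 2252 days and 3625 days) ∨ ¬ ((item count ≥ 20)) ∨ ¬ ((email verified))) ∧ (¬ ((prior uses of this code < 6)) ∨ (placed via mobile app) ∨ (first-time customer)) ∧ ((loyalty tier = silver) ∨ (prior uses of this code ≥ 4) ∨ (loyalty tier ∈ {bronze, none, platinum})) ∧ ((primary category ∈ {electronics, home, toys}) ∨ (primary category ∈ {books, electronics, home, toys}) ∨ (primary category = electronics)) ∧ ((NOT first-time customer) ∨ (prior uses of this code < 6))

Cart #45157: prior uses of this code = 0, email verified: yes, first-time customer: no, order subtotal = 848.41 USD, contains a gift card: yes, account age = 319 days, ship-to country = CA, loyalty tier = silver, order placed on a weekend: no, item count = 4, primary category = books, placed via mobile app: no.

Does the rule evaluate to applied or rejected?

Atomic conditions:
  account age ≥ 3736 days: 319 ≥ 3736 is false
  contains a gift card: yes → true
  ship-to country ∈ {DE, US}: CA is not in the set → false
  order subtotal < 30.67 USD: 848.41 < 30.67 is false
  order placed on a weekend: no → false
  primary category ∈ {books, toys}: books is in the set → true
  account age between 2252 days and 3625 days: 319 in [2252, 3625] is false
  item count ≥ 20: 4 ≥ 20 is false
  email verified: yes → true
  prior uses of this code < 6: 0 < 6 is true
  placed via mobile app: no → false
  first-time customer: no → false
  loyalty tier = silver: silver == silver is true
  prior uses of this code ≥ 4: 0 ≥ 4 is false
  loyalty tier ∈ {bronze, none, platinum}: silver is not in the set → false
  primary category ∈ {electronics, home, toys}: books is not in the set → false
  primary category ∈ {books, electronics, home, toys}: books is in the set → true
  primary category = electronics: books == electronics is false
  NOT first-time customer: no → true
Combine:
[1] false OR true = true
[2.1] NOT false = true
[2.2] NOT false = true
[2] true OR true = true
[3.1] NOT false = true
[3.2] NOT true = false
[3] true OR false = true
[4.2] NOT false = true
[4.3] NOT true = false
[4] false OR true OR false = true
[5.1] NOT true = false
[5] false OR false OR false = false
[6] true OR false OR false = true
[7] false OR true OR false = true
[8] true OR true = true
[root] true AND true AND true AND true AND false AND true AND true AND true = false
Overall: false → rejected

Rejected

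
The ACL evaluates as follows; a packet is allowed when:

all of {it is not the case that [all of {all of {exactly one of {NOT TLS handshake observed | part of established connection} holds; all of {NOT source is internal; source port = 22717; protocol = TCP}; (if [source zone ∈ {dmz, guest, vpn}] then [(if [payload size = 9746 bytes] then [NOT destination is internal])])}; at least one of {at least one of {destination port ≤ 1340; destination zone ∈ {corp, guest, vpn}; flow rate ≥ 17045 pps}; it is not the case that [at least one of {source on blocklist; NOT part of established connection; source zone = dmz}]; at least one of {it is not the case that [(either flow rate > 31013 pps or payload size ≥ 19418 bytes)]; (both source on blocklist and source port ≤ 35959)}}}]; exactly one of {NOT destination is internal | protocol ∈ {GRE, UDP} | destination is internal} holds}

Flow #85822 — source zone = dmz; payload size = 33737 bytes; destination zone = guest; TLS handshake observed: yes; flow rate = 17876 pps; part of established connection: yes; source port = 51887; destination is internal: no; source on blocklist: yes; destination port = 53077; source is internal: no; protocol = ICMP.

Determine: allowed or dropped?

Allowed

Atomic conditions:
  NOT TLS handshake observed: yes → false
  part of established connection: yes → true
  NOT source is internal: no → true
  source port = 22717: 51887 == 22717 is false
  protocol = TCP: ICMP == TCP is false
  source zone ∈ {dmz, guest, vpn}: dmz is in the set → true
  payload size = 9746 bytes: 33737 == 9746 is false
  NOT destination is internal: no → true
  destination port ≤ 1340: 53077 ≤ 1340 is false
  destination zone ∈ {corp, guest, vpn}: guest is in the set → true
  flow rate ≥ 17045 pps: 17876 ≥ 17045 is true
  source on blocklist: yes → true
  NOT part of established connection: yes → false
  source zone = dmz: dmz == dmz is true
  flow rate > 31013 pps: 17876 > 31013 is false
  payload size ≥ 19418 bytes: 33737 ≥ 19418 is true
  source port ≤ 35959: 51887 ≤ 35959 is false
  protocol ∈ {GRE, UDP}: ICMP is not in the set → false
  destination is internal: no → false
Combine:
[1.1.1.1] exactly-one(false, true) = true
[1.1.1.2] true AND false AND false = false
[1.1.1.3.2] false → true (antecedent false ⇒ implication holds) = true
[1.1.1.3] true → true = true
[1.1.1] true AND false AND true = false
[1.1.2.1] false OR true OR true = true
[1.1.2.2.1] true OR false OR true = true
[1.1.2.2] NOT true = false
[1.1.2.3.1.1] false OR true = true
[1.1.2.3.1] NOT true = false
[1.1.2.3.2] true AND false = false
[1.1.2.3] false OR false = false
[1.1.2] true OR false OR false = true
[1.1] false AND true = false
[1] NOT false = true
[2] exactly-one(true, false, false) = true
[root] true AND true = true
Overall: true → allowed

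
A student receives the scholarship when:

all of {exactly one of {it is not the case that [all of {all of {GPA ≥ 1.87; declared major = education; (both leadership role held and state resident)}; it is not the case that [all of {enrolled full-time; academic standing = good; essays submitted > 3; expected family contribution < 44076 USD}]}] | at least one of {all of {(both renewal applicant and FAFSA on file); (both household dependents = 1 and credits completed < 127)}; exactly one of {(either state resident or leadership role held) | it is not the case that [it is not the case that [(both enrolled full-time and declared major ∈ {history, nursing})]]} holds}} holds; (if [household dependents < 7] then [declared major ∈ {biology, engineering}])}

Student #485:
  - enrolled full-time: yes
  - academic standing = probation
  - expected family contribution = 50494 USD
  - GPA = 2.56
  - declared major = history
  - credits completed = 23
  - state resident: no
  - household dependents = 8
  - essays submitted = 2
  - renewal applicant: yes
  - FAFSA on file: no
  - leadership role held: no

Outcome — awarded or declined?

Declined

Atomic conditions:
  GPA ≥ 1.87: 2.56 ≥ 1.87 is true
  declared major = education: history == education is false
  leadership role held: no → false
  state resident: no → false
  enrolled full-time: yes → true
  academic standing = good: probation == good is false
  essays submitted > 3: 2 > 3 is false
  expected family contribution < 44076 USD: 50494 < 44076 is false
  renewal applicant: yes → true
  FAFSA on file: no → false
  household dependents = 1: 8 == 1 is false
  credits completed < 127: 23 < 127 is true
  declared major ∈ {history, nursing}: history is in the set → true
  household dependents < 7: 8 < 7 is false
  declared major ∈ {biology, engineering}: history is not in the set → false
Combine:
[1.1.1.1.3] false AND false = false
[1.1.1.1] true AND false AND false = false
[1.1.1.2.1] true AND false AND false AND false = false
[1.1.1.2] NOT false = true
[1.1.1] false AND true = false
[1.1] NOT false = true
[1.2.1.1] true AND false = false
[1.2.1.2] false AND true = false
[1.2.1] false AND false = false
[1.2.2.1] false OR false = false
[1.2.2.2.1.1] true AND true = true
[1.2.2.2.1] NOT true = false
[1.2.2.2] NOT false = true
[1.2.2] exactly-one(false, true) = true
[1.2] false OR true = true
[1] exactly-one(true, true) = false
[2] false → false (antecedent false ⇒ implication holds) = true
[root] false AND true = false
Overall: false → declined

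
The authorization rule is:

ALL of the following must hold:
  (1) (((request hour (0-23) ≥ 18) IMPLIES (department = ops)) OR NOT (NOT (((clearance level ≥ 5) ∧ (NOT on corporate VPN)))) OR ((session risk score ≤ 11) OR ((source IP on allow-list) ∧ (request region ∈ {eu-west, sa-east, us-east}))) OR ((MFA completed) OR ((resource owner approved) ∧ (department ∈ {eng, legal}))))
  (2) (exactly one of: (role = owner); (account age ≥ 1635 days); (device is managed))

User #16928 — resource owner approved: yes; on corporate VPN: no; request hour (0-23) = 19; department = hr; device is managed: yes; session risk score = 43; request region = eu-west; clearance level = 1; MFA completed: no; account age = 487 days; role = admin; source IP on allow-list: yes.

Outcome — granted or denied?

Granted

Atomic conditions:
  request hour (0-23) ≥ 18: 19 ≥ 18 is true
  department = ops: hr == ops is false
  clearance level ≥ 5: 1 ≥ 5 is false
  NOT on corporate VPN: no → true
  session risk score ≤ 11: 43 ≤ 11 is false
  source IP on allow-list: yes → true
  request region ∈ {eu-west, sa-east, us-east}: eu-west is in the set → true
  MFA completed: no → false
  resource owner approved: yes → true
  department ∈ {eng, legal}: hr is not in the set → false
  role = owner: admin == owner is false
  account age ≥ 1635 days: 487 ≥ 1635 is false
  device is managed: yes → true
Combine:
[1.1] true → false = false
[1.2.1.1] false AND true = false
[1.2.1] NOT false = true
[1.2] NOT true = false
[1.3.2] true AND true = true
[1.3] false OR true = true
[1.4.2] true AND false = false
[1.4] false OR false = false
[1] false OR false OR true OR false = true
[2] exactly-one(false, false, true) = true
[root] true AND true = true
Overall: true → granted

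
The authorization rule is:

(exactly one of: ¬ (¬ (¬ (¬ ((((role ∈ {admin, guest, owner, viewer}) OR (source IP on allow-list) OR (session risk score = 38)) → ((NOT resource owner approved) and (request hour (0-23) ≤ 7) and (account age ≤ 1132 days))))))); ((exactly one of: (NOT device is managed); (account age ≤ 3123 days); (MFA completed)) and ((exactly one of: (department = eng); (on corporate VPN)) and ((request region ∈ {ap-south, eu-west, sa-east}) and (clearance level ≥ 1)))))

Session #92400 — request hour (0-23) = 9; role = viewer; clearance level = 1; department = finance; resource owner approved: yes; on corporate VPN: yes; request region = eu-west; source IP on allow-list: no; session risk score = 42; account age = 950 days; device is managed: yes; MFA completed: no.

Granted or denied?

Granted

Atomic conditions:
  role ∈ {admin, guest, owner, viewer}: viewer is in the set → true
  source IP on allow-list: no → false
  session risk score = 38: 42 == 38 is false
  NOT resource owner approved: yes → false
  request hour (0-23) ≤ 7: 9 ≤ 7 is false
  account age ≤ 1132 days: 950 ≤ 1132 is true
  NOT device is managed: yes → false
  account age ≤ 3123 days: 950 ≤ 3123 is true
  MFA completed: no → false
  department = eng: finance == eng is false
  on corporate VPN: yes → true
  request region ∈ {ap-south, eu-west, sa-east}: eu-west is in the set → true
  clearance level ≥ 1: 1 ≥ 1 is true
Combine:
[1.1.1.1.1.1] true OR false OR false = true
[1.1.1.1.1.2] false AND false AND true = false
[1.1.1.1.1] true → false = false
[1.1.1.1] NOT false = true
[1.1.1] NOT true = false
[1.1] NOT false = true
[1] NOT true = false
[2.1] exactly-one(false, true, false) = true
[2.2.1] exactly-one(false, true) = true
[2.2.2] true AND true = true
[2.2] true AND true = true
[2] true AND true = true
[root] exactly-one(false, true) = true
Overall: true → granted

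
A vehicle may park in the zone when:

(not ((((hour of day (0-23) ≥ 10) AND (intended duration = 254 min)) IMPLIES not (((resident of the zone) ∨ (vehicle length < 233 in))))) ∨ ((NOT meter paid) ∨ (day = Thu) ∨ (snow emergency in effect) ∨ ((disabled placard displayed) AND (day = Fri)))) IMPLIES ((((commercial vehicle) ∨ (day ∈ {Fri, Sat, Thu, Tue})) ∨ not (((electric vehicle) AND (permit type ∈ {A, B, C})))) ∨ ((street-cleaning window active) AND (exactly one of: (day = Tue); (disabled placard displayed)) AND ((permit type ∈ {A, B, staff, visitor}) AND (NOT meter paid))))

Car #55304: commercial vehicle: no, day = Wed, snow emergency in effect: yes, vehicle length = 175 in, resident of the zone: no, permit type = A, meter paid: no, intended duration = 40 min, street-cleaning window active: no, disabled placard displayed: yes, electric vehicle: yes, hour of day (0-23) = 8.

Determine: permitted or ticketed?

Atomic conditions:
  hour of day (0-23) ≥ 10: 8 ≥ 10 is false
  intended duration = 254 min: 40 == 254 is false
  resident of the zone: no → false
  vehicle length < 233 in: 175 < 233 is true
  NOT meter paid: no → true
  day = Thu: Wed == Thu is false
  snow emergency in effect: yes → true
  disabled placard displayed: yes → true
  day = Fri: Wed == Fri is false
  commercial vehicle: no → false
  day ∈ {Fri, Sat, Thu, Tue}: Wed is not in the set → false
  electric vehicle: yes → true
  permit type ∈ {A, B, C}: A is in the set → true
  street-cleaning window active: no → false
  day = Tue: Wed == Tue is false
  permit type ∈ {A, B, staff, visitor}: A is in the set → true
Combine:
[1.1.1.1] false AND false = false
[1.1.1.2.1] false OR true = true
[1.1.1.2] NOT true = false
[1.1.1] false → false (antecedent false ⇒ implication holds) = true
[1.1] NOT true = false
[1.2.4] true AND false = false
[1.2] true OR false OR true OR false = true
[1] false OR true = true
[2.1.1] false OR false = false
[2.1.2.1] true AND true = true
[2.1.2] NOT true = false
[2.1] false OR false = false
[2.2.2] exactly-one(false, true) = true
[2.2.3] true AND true = true
[2.2] false AND true AND true = false
[2] false OR false = false
[root] true → false = false
Overall: false → ticketed

Ticketed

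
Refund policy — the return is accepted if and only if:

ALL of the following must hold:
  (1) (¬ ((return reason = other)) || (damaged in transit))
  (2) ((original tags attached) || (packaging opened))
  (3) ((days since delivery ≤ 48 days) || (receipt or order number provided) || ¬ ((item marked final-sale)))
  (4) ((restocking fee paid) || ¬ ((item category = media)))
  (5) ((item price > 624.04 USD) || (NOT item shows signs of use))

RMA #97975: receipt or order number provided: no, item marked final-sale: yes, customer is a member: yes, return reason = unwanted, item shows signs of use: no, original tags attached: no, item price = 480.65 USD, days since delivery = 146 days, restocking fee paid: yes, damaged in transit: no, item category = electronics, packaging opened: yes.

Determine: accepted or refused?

Refused

Atomic conditions:
  return reason = other: unwanted == other is false
  damaged in transit: no → false
  original tags attached: no → false
  packaging opened: yes → true
  days since delivery ≤ 48 days: 146 ≤ 48 is false
  receipt or order number provided: no → false
  item marked final-sale: yes → true
  restocking fee paid: yes → true
  item category = media: electronics == media is false
  item price > 624.04 USD: 480.65 > 624.04 is false
  NOT item shows signs of use: no → true
Combine:
[1.1] NOT false = true
[1] true OR false = true
[2] false OR true = true
[3.3] NOT true = false
[3] false OR false OR false = false
[4.2] NOT false = true
[4] true OR true = true
[5] false OR true = true
[root] true AND true AND false AND true AND true = false
Overall: false → refused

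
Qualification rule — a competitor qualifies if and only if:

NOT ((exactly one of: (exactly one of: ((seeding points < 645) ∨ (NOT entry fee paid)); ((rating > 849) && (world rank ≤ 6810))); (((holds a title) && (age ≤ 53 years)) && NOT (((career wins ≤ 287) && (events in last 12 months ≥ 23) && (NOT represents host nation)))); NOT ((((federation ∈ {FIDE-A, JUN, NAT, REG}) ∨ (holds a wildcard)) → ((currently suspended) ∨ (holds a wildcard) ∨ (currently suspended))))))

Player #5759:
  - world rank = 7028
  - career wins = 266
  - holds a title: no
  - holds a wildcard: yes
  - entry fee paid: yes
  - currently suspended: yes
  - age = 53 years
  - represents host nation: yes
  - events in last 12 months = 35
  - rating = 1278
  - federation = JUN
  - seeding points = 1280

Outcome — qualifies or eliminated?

Atomic conditions:
  seeding points < 645: 1280 < 645 is false
  NOT entry fee paid: yes → false
  rating > 849: 1278 > 849 is true
  world rank ≤ 6810: 7028 ≤ 6810 is false
  holds a title: no → false
  age ≤ 53 years: 53 ≤ 53 is true
  career wins ≤ 287: 266 ≤ 287 is true
  events in last 12 months ≥ 23: 35 ≥ 23 is true
  NOT represents host nation: yes → false
  federation ∈ {FIDE-A, JUN, NAT, REG}: JUN is in the set → true
  holds a wildcard: yes → true
  currently suspended: yes → true
Combine:
[1.1.1] false OR false = false
[1.1.2] true AND false = false
[1.1] exactly-one(false, false) = false
[1.2.1] false AND true = false
[1.2.2.1] true AND true AND false = false
[1.2.2] NOT false = true
[1.2] false AND true = false
[1.3.1.1] true OR true = true
[1.3.1.2] true OR true OR true = true
[1.3.1] true → true = true
[1.3] NOT true = false
[1] exactly-one(false, false, false) = false
[root] NOT false = true
Overall: true → qualifies

Qualifies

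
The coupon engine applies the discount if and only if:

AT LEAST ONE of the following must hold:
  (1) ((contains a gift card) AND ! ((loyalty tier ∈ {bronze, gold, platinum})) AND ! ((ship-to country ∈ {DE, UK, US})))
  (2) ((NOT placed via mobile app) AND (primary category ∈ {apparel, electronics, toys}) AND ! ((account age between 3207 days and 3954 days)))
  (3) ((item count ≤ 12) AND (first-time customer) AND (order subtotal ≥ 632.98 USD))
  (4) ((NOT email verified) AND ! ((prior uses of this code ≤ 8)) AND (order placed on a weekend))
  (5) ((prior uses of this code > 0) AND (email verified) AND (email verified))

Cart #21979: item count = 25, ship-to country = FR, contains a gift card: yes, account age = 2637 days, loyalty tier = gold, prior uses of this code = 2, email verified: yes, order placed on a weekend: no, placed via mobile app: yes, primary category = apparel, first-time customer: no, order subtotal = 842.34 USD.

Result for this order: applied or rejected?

Applied

Atomic conditions:
  contains a gift card: yes → true
  loyalty tier ∈ {bronze, gold, platinum}: gold is in the set → true
  ship-to country ∈ {DE, UK, US}: FR is not in the set → false
  NOT placed via mobile app: yes → false
  primary category ∈ {apparel, electronics, toys}: apparel is in the set → true
  account age between 3207 days and 3954 days: 2637 in [3207, 3954] is false
  item count ≤ 12: 25 ≤ 12 is false
  first-time customer: no → false
  order subtotal ≥ 632.98 USD: 842.34 ≥ 632.98 is true
  NOT email verified: yes → false
  prior uses of this code ≤ 8: 2 ≤ 8 is true
  order placed on a weekend: no → false
  prior uses of this code > 0: 2 > 0 is true
  email verified: yes → true
Combine:
[1.2] NOT true = false
[1.3] NOT false = true
[1] true AND false AND true = false
[2.3] NOT false = true
[2] false AND true AND true = false
[3] false AND false AND true = false
[4.2] NOT true = false
[4] false AND false AND false = false
[5] true AND true AND true = true
[root] false OR false OR false OR false OR true = true
Overall: true → applied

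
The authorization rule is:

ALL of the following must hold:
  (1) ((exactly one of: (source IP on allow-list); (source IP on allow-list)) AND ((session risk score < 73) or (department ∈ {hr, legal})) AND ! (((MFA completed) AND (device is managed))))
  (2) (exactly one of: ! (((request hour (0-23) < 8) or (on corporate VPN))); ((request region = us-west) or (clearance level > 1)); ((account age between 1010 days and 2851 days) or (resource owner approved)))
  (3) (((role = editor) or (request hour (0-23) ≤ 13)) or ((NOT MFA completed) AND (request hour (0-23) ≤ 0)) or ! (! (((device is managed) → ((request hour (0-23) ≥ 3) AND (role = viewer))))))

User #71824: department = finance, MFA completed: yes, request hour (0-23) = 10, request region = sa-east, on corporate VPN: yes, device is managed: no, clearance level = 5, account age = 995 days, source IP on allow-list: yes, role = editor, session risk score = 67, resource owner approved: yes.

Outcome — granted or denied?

Denied

Atomic conditions:
  source IP on allow-list: yes → true
  session risk score < 73: 67 < 73 is true
  department ∈ {hr, legal}: finance is not in the set → false
  MFA completed: yes → true
  device is managed: no → false
  request hour (0-23) < 8: 10 < 8 is false
  on corporate VPN: yes → true
  request region = us-west: sa-east == us-west is false
  clearance level > 1: 5 > 1 is true
  account age between 1010 days and 2851 days: 995 in [1010, 2851] is false
  resource owner approved: yes → true
  role = editor: editor == editor is true
  request hour (0-23) ≤ 13: 10 ≤ 13 is true
  NOT MFA completed: yes → false
  request hour (0-23) ≤ 0: 10 ≤ 0 is false
  request hour (0-23) ≥ 3: 10 ≥ 3 is true
  role = viewer: editor == viewer is false
Combine:
[1.1] exactly-one(true, true) = false
[1.2] true OR false = true
[1.3.1] true AND false = false
[1.3] NOT false = true
[1] false AND true AND true = false
[2.1.1] false OR true = true
[2.1] NOT true = false
[2.2] false OR true = true
[2.3] false OR true = true
[2] exactly-one(false, true, true) = false
[3.1] true OR true = true
[3.2] false AND false = false
[3.3.1.1.2] true AND false = false
[3.3.1.1] false → false (antecedent false ⇒ implication holds) = true
[3.3.1] NOT true = false
[3.3] NOT false = true
[3] true OR false OR true = true
[root] false AND false AND true = false
Overall: false → denied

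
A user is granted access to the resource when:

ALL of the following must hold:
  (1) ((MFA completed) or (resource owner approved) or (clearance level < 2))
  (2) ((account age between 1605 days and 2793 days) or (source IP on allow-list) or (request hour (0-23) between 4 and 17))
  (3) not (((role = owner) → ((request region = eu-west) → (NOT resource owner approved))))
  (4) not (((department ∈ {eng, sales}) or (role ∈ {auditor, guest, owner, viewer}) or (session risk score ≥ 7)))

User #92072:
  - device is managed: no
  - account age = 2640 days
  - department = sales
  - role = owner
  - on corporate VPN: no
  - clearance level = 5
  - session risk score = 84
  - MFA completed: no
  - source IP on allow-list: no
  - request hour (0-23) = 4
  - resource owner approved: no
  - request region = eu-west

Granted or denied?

Atomic conditions:
  MFA completed: no → false
  resource owner approved: no → false
  clearance level < 2: 5 < 2 is false
  account age between 1605 days and 2793 days: 2640 in [1605, 2793] is true
  source IP on allow-list: no → false
  request hour (0-23) between 4 and 17: 4 in [4, 17] is true
  role = owner: owner == owner is true
  request region = eu-west: eu-west == eu-west is true
  NOT resource owner approved: no → true
  department ∈ {eng, sales}: sales is in the set → true
  role ∈ {auditor, guest, owner, viewer}: owner is in the set → true
  session risk score ≥ 7: 84 ≥ 7 is true
Combine:
[1] false OR false OR false = false
[2] true OR false OR true = true
[3.1.2] true → true = true
[3.1] true → true = true
[3] NOT true = false
[4.1] true OR true OR true = true
[4] NOT true = false
[root] false AND true AND false AND false = false
Overall: false → denied

Denied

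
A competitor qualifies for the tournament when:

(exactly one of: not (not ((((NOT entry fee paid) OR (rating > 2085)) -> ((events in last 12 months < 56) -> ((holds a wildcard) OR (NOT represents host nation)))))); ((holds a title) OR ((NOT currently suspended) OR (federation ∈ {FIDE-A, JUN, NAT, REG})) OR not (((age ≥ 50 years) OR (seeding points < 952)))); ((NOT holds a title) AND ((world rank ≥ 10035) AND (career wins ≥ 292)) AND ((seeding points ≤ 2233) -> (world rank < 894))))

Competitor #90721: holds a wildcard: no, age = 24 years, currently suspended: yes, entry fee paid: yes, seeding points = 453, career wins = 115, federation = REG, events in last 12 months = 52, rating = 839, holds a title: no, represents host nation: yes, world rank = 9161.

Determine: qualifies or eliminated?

Eliminated

Atomic conditions:
  NOT entry fee paid: yes → false
  rating > 2085: 839 > 2085 is false
  events in last 12 months < 56: 52 < 56 is true
  holds a wildcard: no → false
  NOT represents host nation: yes → false
  holds a title: no → false
  NOT currently suspended: yes → false
  federation ∈ {FIDE-A, JUN, NAT, REG}: REG is in the set → true
  age ≥ 50 years: 24 ≥ 50 is false
  seeding points < 952: 453 < 952 is true
  NOT holds a title: no → true
  world rank ≥ 10035: 9161 ≥ 10035 is false
  career wins ≥ 292: 115 ≥ 292 is false
  seeding points ≤ 2233: 453 ≤ 2233 is true
  world rank < 894: 9161 < 894 is false
Combine:
[1.1.1.1] false OR false = false
[1.1.1.2.2] false OR false = false
[1.1.1.2] true → false = false
[1.1.1] false → false (antecedent false ⇒ implication holds) = true
[1.1] NOT true = false
[1] NOT false = true
[2.2] false OR true = true
[2.3.1] false OR true = true
[2.3] NOT true = false
[2] false OR true OR false = true
[3.2] false AND false = false
[3.3] true → false = false
[3] true AND false AND false = false
[root] exactly-one(true, true, false) = false
Overall: false → eliminated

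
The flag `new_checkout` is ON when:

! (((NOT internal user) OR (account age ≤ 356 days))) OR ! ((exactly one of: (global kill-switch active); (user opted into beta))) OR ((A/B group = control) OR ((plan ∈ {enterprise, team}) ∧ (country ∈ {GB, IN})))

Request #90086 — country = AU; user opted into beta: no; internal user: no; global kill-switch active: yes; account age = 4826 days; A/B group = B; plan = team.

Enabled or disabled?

Atomic conditions:
  NOT internal user: no → true
  account age ≤ 356 days: 4826 ≤ 356 is false
  global kill-switch active: yes → true
  user opted into beta: no → false
  A/B group = control: B == control is false
  plan ∈ {enterprise, team}: team is in the set → true
  country ∈ {GB, IN}: AU is not in the set → false
Combine:
[1.1] true OR false = true
[1] NOT true = false
[2.1] exactly-one(true, false) = true
[2] NOT true = false
[3.2] true AND false = false
[3] false OR false = false
[root] false OR false OR false = false
Overall: false → disabled

Disabled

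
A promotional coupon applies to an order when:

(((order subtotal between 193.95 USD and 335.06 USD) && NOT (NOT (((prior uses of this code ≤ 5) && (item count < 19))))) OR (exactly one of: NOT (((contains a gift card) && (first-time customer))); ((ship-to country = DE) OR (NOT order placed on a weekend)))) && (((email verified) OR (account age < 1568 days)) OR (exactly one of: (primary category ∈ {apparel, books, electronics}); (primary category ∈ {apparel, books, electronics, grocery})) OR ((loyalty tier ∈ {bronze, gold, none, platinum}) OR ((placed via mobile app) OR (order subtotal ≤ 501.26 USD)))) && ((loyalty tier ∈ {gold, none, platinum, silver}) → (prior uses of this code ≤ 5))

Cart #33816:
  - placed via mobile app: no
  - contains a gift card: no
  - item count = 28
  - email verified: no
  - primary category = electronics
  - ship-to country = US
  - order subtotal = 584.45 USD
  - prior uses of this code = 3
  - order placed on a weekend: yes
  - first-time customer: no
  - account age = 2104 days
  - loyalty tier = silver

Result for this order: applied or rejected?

Atomic conditions:
  order subtotal between 193.95 USD and 335.06 USD: 584.45 in [193.95, 335.06] is false
  prior uses of this code ≤ 5: 3 ≤ 5 is true
  item count < 19: 28 < 19 is false
  contains a gift card: no → false
  first-time customer: no → false
  ship-to country = DE: US == DE is false
  NOT order placed on a weekend: yes → false
  email verified: no → false
  account age < 1568 days: 2104 < 1568 is false
  primary category ∈ {apparel, books, electronics}: electronics is in the set → true
  primary category ∈ {apparel, books, electronics, grocery}: electronics is in the set → true
  loyalty tier ∈ {bronze, gold, none, platinum}: silver is not in the set → false
  placed via mobile app: no → false
  order subtotal ≤ 501.26 USD: 584.45 ≤ 501.26 is false
  loyalty tier ∈ {gold, none, platinum, silver}: silver is in the set → true
Combine:
[1.1.2.1.1] true AND false = false
[1.1.2.1] NOT false = true
[1.1.2] NOT true = false
[1.1] false AND false = false
[1.2.1.1] false AND false = false
[1.2.1] NOT false = true
[1.2.2] false OR false = false
[1.2] exactly-one(true, false) = true
[1] false OR true = true
[2.1] false OR false = false
[2.2] exactly-one(true, true) = false
[2.3.2] false OR false = false
[2.3] false OR false = false
[2] false OR false OR false = false
[3] true → true = true
[root] true AND false AND true = false
Overall: false → rejected

Rejected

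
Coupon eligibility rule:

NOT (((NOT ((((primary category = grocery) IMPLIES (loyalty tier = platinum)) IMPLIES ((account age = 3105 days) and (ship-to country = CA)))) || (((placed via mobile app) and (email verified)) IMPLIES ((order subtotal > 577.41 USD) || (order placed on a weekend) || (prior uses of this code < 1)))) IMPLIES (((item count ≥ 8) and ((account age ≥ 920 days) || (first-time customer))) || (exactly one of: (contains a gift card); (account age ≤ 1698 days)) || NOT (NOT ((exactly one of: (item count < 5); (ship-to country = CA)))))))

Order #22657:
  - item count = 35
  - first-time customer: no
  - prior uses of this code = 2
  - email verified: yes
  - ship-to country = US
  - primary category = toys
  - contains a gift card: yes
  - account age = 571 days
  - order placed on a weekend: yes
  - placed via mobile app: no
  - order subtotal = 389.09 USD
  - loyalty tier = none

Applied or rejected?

Applied

Atomic conditions:
  primary category = grocery: toys == grocery is false
  loyalty tier = platinum: none == platinum is false
  account age = 3105 days: 571 == 3105 is false
  ship-to country = CA: US == CA is false
  placed via mobile app: no → false
  email verified: yes → true
  order subtotal > 577.41 USD: 389.09 > 577.41 is false
  order placed on a weekend: yes → true
  prior uses of this code < 1: 2 < 1 is false
  item count ≥ 8: 35 ≥ 8 is true
  account age ≥ 920 days: 571 ≥ 920 is false
  first-time customer: no → false
  contains a gift card: yes → true
  account age ≤ 1698 days: 571 ≤ 1698 is true
  item count < 5: 35 < 5 is false
Combine:
[1.1.1.1.1] false → false (antecedent false ⇒ implication holds) = true
[1.1.1.1.2] false AND false = false
[1.1.1.1] true → false = false
[1.1.1] NOT false = true
[1.1.2.1] false AND true = false
[1.1.2.2] false OR true OR false = true
[1.1.2] false → true (antecedent false ⇒ implication holds) = true
[1.1] true OR true = true
[1.2.1.2] false OR false = false
[1.2.1] true AND false = false
[1.2.2] exactly-one(true, true) = false
[1.2.3.1.1] exactly-one(false, false) = false
[1.2.3.1] NOT false = true
[1.2.3] NOT true = false
[1.2] false OR false OR false = false
[1] true → false = false
[root] NOT false = true
Overall: true → applied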